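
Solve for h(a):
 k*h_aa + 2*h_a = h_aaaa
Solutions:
 h(a) = C1 + C2*exp(a*(k/(3*(sqrt(1 - k^3/27) + 1)^(1/3)) + (sqrt(1 - k^3/27) + 1)^(1/3))) + C3*exp(a*(4*k/((-1 + sqrt(3)*I)*(sqrt(1 - k^3/27) + 1)^(1/3)) - 3*(sqrt(1 - k^3/27) + 1)^(1/3) + 3*sqrt(3)*I*(sqrt(1 - k^3/27) + 1)^(1/3))/6) + C4*exp(-a*(4*k/((1 + sqrt(3)*I)*(sqrt(1 - k^3/27) + 1)^(1/3)) + 3*(sqrt(1 - k^3/27) + 1)^(1/3) + 3*sqrt(3)*I*(sqrt(1 - k^3/27) + 1)^(1/3))/6)


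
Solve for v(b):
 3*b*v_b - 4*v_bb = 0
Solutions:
 v(b) = C1 + C2*erfi(sqrt(6)*b/4)


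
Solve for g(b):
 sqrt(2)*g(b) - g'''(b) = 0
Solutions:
 g(b) = C3*exp(2^(1/6)*b) + (C1*sin(2^(1/6)*sqrt(3)*b/2) + C2*cos(2^(1/6)*sqrt(3)*b/2))*exp(-2^(1/6)*b/2)


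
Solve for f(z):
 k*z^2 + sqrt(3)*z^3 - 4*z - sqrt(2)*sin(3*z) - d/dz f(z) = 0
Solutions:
 f(z) = C1 + k*z^3/3 + sqrt(3)*z^4/4 - 2*z^2 + sqrt(2)*cos(3*z)/3


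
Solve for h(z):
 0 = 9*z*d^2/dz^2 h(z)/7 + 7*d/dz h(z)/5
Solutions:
 h(z) = C1 + C2/z^(4/45)


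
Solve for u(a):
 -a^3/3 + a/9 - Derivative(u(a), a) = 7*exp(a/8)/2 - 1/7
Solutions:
 u(a) = C1 - a^4/12 + a^2/18 + a/7 - 28*exp(a/8)


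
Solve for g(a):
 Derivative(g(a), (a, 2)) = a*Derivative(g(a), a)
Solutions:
 g(a) = C1 + C2*erfi(sqrt(2)*a/2)


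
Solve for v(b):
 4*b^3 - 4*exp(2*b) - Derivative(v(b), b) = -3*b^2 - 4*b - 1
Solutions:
 v(b) = C1 + b^4 + b^3 + 2*b^2 + b - 2*exp(2*b)


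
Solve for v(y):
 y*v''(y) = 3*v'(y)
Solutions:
 v(y) = C1 + C2*y^4


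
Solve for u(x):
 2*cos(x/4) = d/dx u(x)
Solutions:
 u(x) = C1 + 8*sin(x/4)


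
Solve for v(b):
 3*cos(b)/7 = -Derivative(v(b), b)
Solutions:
 v(b) = C1 - 3*sin(b)/7


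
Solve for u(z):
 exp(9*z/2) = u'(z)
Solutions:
 u(z) = C1 + 2*exp(9*z/2)/9


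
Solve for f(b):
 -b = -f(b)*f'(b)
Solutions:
 f(b) = -sqrt(C1 + b^2)
 f(b) = sqrt(C1 + b^2)


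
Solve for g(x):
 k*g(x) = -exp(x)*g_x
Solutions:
 g(x) = C1*exp(k*exp(-x))


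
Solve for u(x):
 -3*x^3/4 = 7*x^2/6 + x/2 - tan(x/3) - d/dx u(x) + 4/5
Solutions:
 u(x) = C1 + 3*x^4/16 + 7*x^3/18 + x^2/4 + 4*x/5 + 3*log(cos(x/3))


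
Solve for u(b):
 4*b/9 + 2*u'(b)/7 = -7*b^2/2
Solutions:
 u(b) = C1 - 49*b^3/12 - 7*b^2/9


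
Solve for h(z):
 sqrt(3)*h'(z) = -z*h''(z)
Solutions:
 h(z) = C1 + C2*z^(1 - sqrt(3))


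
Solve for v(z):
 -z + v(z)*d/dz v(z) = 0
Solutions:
 v(z) = -sqrt(C1 + z^2)
 v(z) = sqrt(C1 + z^2)


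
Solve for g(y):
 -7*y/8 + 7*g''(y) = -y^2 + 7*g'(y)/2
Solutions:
 g(y) = C1 + C2*exp(y/2) + 2*y^3/21 + 25*y^2/56 + 25*y/14


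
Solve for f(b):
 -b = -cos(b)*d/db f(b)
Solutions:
 f(b) = C1 + Integral(b/cos(b), b)


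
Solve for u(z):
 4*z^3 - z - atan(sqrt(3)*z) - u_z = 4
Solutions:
 u(z) = C1 + z^4 - z^2/2 - z*atan(sqrt(3)*z) - 4*z + sqrt(3)*log(3*z^2 + 1)/6


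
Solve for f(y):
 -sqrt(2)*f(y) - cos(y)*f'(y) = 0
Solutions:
 f(y) = C1*(sin(y) - 1)^(sqrt(2)/2)/(sin(y) + 1)^(sqrt(2)/2)


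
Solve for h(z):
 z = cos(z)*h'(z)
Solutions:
 h(z) = C1 + Integral(z/cos(z), z)


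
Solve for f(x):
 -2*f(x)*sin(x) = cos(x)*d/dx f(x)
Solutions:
 f(x) = C1*cos(x)^2


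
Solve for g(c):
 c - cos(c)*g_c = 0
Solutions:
 g(c) = C1 + Integral(c/cos(c), c)


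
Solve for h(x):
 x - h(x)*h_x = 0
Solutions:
 h(x) = -sqrt(C1 + x^2)
 h(x) = sqrt(C1 + x^2)


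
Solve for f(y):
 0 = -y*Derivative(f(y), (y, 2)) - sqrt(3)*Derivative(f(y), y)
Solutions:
 f(y) = C1 + C2*y^(1 - sqrt(3))


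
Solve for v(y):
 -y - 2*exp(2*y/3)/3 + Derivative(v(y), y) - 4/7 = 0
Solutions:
 v(y) = C1 + y^2/2 + 4*y/7 + exp(2*y/3)


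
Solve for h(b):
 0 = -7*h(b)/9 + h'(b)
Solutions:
 h(b) = C1*exp(7*b/9)


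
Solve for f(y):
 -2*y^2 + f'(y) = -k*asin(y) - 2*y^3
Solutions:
 f(y) = C1 - k*(y*asin(y) + sqrt(1 - y^2)) - y^4/2 + 2*y^3/3


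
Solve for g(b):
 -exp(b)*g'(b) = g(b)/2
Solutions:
 g(b) = C1*exp(exp(-b)/2)


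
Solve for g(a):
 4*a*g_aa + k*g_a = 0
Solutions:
 g(a) = C1 + a^(1 - re(k)/4)*(C2*sin(log(a)*Abs(im(k))/4) + C3*cos(log(a)*im(k)/4))


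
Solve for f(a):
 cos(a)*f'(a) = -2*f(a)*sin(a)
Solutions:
 f(a) = C1*cos(a)^2


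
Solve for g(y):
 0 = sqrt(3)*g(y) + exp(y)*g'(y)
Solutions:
 g(y) = C1*exp(sqrt(3)*exp(-y))


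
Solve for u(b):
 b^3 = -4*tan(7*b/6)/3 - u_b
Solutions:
 u(b) = C1 - b^4/4 + 8*log(cos(7*b/6))/7


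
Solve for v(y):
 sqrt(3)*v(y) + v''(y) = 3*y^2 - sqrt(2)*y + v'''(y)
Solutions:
 v(y) = C1*exp(y*(-2^(2/3)*(2 + 27*sqrt(3) + sqrt(-4 + (2 + 27*sqrt(3))^2))^(1/3) - 2*2^(1/3)/(2 + 27*sqrt(3) + sqrt(-4 + (2 + 27*sqrt(3))^2))^(1/3) + 4)/12)*sin(2^(1/3)*sqrt(3)*y*(-2^(1/3)*(2 + 27*sqrt(3) + sqrt(-4 + 729*(-sqrt(3) - 2/27)^2))^(1/3) + 2/(2 + 27*sqrt(3) + sqrt(-4 + 729*(-sqrt(3) - 2/27)^2))^(1/3))/12) + C2*exp(y*(-2^(2/3)*(2 + 27*sqrt(3) + sqrt(-4 + (2 + 27*sqrt(3))^2))^(1/3) - 2*2^(1/3)/(2 + 27*sqrt(3) + sqrt(-4 + (2 + 27*sqrt(3))^2))^(1/3) + 4)/12)*cos(2^(1/3)*sqrt(3)*y*(-2^(1/3)*(2 + 27*sqrt(3) + sqrt(-4 + 729*(-sqrt(3) - 2/27)^2))^(1/3) + 2/(2 + 27*sqrt(3) + sqrt(-4 + 729*(-sqrt(3) - 2/27)^2))^(1/3))/12) + C3*exp(y*(2*2^(1/3)/(2 + 27*sqrt(3) + sqrt(-4 + (2 + 27*sqrt(3))^2))^(1/3) + 2 + 2^(2/3)*(2 + 27*sqrt(3) + sqrt(-4 + (2 + 27*sqrt(3))^2))^(1/3))/6) + sqrt(3)*y^2 - sqrt(6)*y/3 - 2


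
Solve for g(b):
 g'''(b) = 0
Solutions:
 g(b) = C1 + C2*b + C3*b^2


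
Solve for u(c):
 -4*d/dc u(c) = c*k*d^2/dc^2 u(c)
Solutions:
 u(c) = C1 + c^(((re(k) - 4)*re(k) + im(k)^2)/(re(k)^2 + im(k)^2))*(C2*sin(4*log(c)*Abs(im(k))/(re(k)^2 + im(k)^2)) + C3*cos(4*log(c)*im(k)/(re(k)^2 + im(k)^2)))


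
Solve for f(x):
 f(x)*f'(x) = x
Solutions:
 f(x) = -sqrt(C1 + x^2)
 f(x) = sqrt(C1 + x^2)


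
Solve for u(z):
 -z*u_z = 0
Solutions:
 u(z) = C1


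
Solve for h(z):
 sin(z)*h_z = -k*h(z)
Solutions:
 h(z) = C1*exp(k*(-log(cos(z) - 1) + log(cos(z) + 1))/2)


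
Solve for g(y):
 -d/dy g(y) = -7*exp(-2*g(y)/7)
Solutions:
 g(y) = 7*log(-sqrt(C1 + 7*y)) - 7*log(7) + 7*log(14)/2
 g(y) = 7*log(C1 + 7*y)/2 - 7*log(7) + 7*log(14)/2


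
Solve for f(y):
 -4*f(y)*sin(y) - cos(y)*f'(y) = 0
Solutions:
 f(y) = C1*cos(y)^4


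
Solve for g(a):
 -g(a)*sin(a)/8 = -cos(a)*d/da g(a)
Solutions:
 g(a) = C1/cos(a)^(1/8)


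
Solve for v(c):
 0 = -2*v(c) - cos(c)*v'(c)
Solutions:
 v(c) = C1*(sin(c) - 1)/(sin(c) + 1)


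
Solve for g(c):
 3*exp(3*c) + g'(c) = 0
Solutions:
 g(c) = C1 - exp(3*c)


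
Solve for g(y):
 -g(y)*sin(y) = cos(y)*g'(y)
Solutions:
 g(y) = C1*cos(y)


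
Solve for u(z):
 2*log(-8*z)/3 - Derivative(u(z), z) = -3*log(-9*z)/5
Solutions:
 u(z) = C1 + 19*z*log(-z)/15 + z*(-19/15 + log(3)/5 + log(12))


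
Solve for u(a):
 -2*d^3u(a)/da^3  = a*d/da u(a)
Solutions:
 u(a) = C1 + Integral(C2*airyai(-2^(2/3)*a/2) + C3*airybi(-2^(2/3)*a/2), a)


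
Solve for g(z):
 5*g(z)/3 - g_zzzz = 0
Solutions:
 g(z) = C1*exp(-3^(3/4)*5^(1/4)*z/3) + C2*exp(3^(3/4)*5^(1/4)*z/3) + C3*sin(3^(3/4)*5^(1/4)*z/3) + C4*cos(3^(3/4)*5^(1/4)*z/3)


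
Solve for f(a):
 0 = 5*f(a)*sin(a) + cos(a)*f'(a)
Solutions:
 f(a) = C1*cos(a)^5


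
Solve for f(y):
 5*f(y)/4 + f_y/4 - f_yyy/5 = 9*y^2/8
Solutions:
 f(y) = C1*exp(-15^(1/3)*y*(15^(1/3)/(sqrt(2010) + 45)^(1/3) + (sqrt(2010) + 45)^(1/3))/12)*sin(3^(1/6)*5^(1/3)*y*(-3^(2/3)*(sqrt(2010) + 45)^(1/3) + 3*5^(1/3)/(sqrt(2010) + 45)^(1/3))/12) + C2*exp(-15^(1/3)*y*(15^(1/3)/(sqrt(2010) + 45)^(1/3) + (sqrt(2010) + 45)^(1/3))/12)*cos(3^(1/6)*5^(1/3)*y*(-3^(2/3)*(sqrt(2010) + 45)^(1/3) + 3*5^(1/3)/(sqrt(2010) + 45)^(1/3))/12) + C3*exp(15^(1/3)*y*(15^(1/3)/(sqrt(2010) + 45)^(1/3) + (sqrt(2010) + 45)^(1/3))/6) + 9*y^2/10 - 9*y/25 + 9/125


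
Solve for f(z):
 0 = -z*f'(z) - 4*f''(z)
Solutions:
 f(z) = C1 + C2*erf(sqrt(2)*z/4)


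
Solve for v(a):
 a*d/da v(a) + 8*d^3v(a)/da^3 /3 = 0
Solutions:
 v(a) = C1 + Integral(C2*airyai(-3^(1/3)*a/2) + C3*airybi(-3^(1/3)*a/2), a)


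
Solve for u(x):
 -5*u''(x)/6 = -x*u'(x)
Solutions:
 u(x) = C1 + C2*erfi(sqrt(15)*x/5)


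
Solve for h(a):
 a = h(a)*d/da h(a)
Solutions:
 h(a) = -sqrt(C1 + a^2)
 h(a) = sqrt(C1 + a^2)


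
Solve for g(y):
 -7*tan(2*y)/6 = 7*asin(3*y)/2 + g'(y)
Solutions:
 g(y) = C1 - 7*y*asin(3*y)/2 - 7*sqrt(1 - 9*y^2)/6 + 7*log(cos(2*y))/12


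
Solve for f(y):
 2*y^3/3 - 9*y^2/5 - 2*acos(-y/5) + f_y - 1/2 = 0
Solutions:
 f(y) = C1 - y^4/6 + 3*y^3/5 + 2*y*acos(-y/5) + y/2 + 2*sqrt(25 - y^2)


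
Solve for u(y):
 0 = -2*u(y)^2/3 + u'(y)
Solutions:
 u(y) = -3/(C1 + 2*y)


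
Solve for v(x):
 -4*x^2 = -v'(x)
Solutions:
 v(x) = C1 + 4*x^3/3


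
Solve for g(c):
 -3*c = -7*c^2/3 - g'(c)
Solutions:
 g(c) = C1 - 7*c^3/9 + 3*c^2/2


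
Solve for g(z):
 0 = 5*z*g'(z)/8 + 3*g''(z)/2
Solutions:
 g(z) = C1 + C2*erf(sqrt(30)*z/12)


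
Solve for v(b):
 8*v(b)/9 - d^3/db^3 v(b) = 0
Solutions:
 v(b) = C3*exp(2*3^(1/3)*b/3) + (C1*sin(3^(5/6)*b/3) + C2*cos(3^(5/6)*b/3))*exp(-3^(1/3)*b/3)


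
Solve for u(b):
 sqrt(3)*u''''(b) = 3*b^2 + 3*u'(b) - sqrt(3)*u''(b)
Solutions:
 u(b) = C1 + C2*exp(-2^(1/3)*sqrt(3)*b*(-2/(9 + sqrt(85))^(1/3) + 2^(1/3)*(9 + sqrt(85))^(1/3))/12)*sin(2^(1/3)*b*(2/(9 + sqrt(85))^(1/3) + 2^(1/3)*(9 + sqrt(85))^(1/3))/4) + C3*exp(-2^(1/3)*sqrt(3)*b*(-2/(9 + sqrt(85))^(1/3) + 2^(1/3)*(9 + sqrt(85))^(1/3))/12)*cos(2^(1/3)*b*(2/(9 + sqrt(85))^(1/3) + 2^(1/3)*(9 + sqrt(85))^(1/3))/4) + C4*exp(2^(1/3)*sqrt(3)*b*(-2/(9 + sqrt(85))^(1/3) + 2^(1/3)*(9 + sqrt(85))^(1/3))/6) - b^3/3 - sqrt(3)*b^2/3 - 2*b/3


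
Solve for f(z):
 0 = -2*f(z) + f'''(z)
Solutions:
 f(z) = C3*exp(2^(1/3)*z) + (C1*sin(2^(1/3)*sqrt(3)*z/2) + C2*cos(2^(1/3)*sqrt(3)*z/2))*exp(-2^(1/3)*z/2)


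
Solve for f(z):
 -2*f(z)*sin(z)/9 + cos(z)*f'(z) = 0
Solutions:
 f(z) = C1/cos(z)^(2/9)


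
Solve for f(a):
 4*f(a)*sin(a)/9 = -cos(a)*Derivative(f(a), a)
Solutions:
 f(a) = C1*cos(a)^(4/9)


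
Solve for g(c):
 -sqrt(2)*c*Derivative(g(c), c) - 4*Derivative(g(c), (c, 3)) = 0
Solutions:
 g(c) = C1 + Integral(C2*airyai(-sqrt(2)*c/2) + C3*airybi(-sqrt(2)*c/2), c)


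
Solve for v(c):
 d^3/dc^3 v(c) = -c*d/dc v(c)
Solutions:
 v(c) = C1 + Integral(C2*airyai(-c) + C3*airybi(-c), c)


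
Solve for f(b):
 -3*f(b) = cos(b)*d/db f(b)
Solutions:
 f(b) = C1*(sin(b) - 1)^(3/2)/(sin(b) + 1)^(3/2)


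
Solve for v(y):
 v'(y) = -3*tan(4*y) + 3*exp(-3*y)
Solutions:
 v(y) = C1 - 3*log(tan(4*y)^2 + 1)/8 - exp(-3*y)


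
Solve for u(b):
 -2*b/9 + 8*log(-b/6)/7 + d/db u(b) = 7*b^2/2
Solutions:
 u(b) = C1 + 7*b^3/6 + b^2/9 - 8*b*log(-b)/7 + 8*b*(1 + log(6))/7


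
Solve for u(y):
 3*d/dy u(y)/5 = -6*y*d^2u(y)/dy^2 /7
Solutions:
 u(y) = C1 + C2*y^(3/10)


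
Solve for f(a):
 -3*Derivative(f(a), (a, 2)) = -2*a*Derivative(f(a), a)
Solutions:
 f(a) = C1 + C2*erfi(sqrt(3)*a/3)


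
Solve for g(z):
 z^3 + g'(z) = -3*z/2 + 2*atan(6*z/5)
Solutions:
 g(z) = C1 - z^4/4 - 3*z^2/4 + 2*z*atan(6*z/5) - 5*log(36*z^2 + 25)/6


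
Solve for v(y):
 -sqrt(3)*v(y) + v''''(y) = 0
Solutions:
 v(y) = C1*exp(-3^(1/8)*y) + C2*exp(3^(1/8)*y) + C3*sin(3^(1/8)*y) + C4*cos(3^(1/8)*y)


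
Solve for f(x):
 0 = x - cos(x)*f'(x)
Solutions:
 f(x) = C1 + Integral(x/cos(x), x)


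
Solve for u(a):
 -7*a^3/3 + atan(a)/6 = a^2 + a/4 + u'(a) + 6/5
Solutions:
 u(a) = C1 - 7*a^4/12 - a^3/3 - a^2/8 + a*atan(a)/6 - 6*a/5 - log(a^2 + 1)/12


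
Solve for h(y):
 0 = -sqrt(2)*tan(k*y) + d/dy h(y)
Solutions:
 h(y) = C1 + sqrt(2)*Piecewise((-log(cos(k*y))/k, Ne(k, 0)), (0, True))


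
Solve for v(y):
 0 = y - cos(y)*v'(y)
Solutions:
 v(y) = C1 + Integral(y/cos(y), y)


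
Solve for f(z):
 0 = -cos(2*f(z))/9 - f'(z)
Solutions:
 z/9 - log(sin(2*f(z)) - 1)/4 + log(sin(2*f(z)) + 1)/4 = C1


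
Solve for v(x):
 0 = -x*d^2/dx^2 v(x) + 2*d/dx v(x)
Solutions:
 v(x) = C1 + C2*x^3


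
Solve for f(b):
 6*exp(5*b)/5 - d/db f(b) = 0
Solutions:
 f(b) = C1 + 6*exp(5*b)/25


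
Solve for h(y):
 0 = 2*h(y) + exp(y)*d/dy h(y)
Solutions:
 h(y) = C1*exp(2*exp(-y))


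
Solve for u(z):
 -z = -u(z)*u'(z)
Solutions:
 u(z) = -sqrt(C1 + z^2)
 u(z) = sqrt(C1 + z^2)


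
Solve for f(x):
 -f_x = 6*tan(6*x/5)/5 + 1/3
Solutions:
 f(x) = C1 - x/3 + log(cos(6*x/5))


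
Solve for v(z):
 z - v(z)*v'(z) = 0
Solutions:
 v(z) = -sqrt(C1 + z^2)
 v(z) = sqrt(C1 + z^2)


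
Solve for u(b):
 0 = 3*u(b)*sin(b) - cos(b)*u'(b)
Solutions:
 u(b) = C1/cos(b)^3


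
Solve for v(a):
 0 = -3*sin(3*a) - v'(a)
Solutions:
 v(a) = C1 + cos(3*a)


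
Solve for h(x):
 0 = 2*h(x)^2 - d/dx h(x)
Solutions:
 h(x) = -1/(C1 + 2*x)


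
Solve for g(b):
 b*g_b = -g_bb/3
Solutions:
 g(b) = C1 + C2*erf(sqrt(6)*b/2)


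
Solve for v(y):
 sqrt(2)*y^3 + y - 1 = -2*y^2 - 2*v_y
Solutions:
 v(y) = C1 - sqrt(2)*y^4/8 - y^3/3 - y^2/4 + y/2


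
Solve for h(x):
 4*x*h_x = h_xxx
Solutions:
 h(x) = C1 + Integral(C2*airyai(2^(2/3)*x) + C3*airybi(2^(2/3)*x), x)


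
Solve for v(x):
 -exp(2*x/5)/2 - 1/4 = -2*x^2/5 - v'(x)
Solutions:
 v(x) = C1 - 2*x^3/15 + x/4 + 5*exp(2*x/5)/4


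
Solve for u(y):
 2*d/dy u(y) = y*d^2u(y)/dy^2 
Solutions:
 u(y) = C1 + C2*y^3


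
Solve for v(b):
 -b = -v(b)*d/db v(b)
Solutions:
 v(b) = -sqrt(C1 + b^2)
 v(b) = sqrt(C1 + b^2)


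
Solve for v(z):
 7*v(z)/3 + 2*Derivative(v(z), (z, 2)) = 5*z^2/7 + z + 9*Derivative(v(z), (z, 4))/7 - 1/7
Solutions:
 v(z) = C1*exp(-sqrt(21)*z/3) + C2*exp(sqrt(21)*z/3) + C3*sin(sqrt(7)*z/3) + C4*cos(sqrt(7)*z/3) + 15*z^2/49 + 3*z/7 - 201/343


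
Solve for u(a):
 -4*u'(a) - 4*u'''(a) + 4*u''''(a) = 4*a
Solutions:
 u(a) = C1 + C2*exp(a*(-2^(2/3)*(3*sqrt(93) + 29)^(1/3) - 2*2^(1/3)/(3*sqrt(93) + 29)^(1/3) + 4)/12)*sin(2^(1/3)*sqrt(3)*a*(-2^(1/3)*(3*sqrt(93) + 29)^(1/3) + 2/(3*sqrt(93) + 29)^(1/3))/12) + C3*exp(a*(-2^(2/3)*(3*sqrt(93) + 29)^(1/3) - 2*2^(1/3)/(3*sqrt(93) + 29)^(1/3) + 4)/12)*cos(2^(1/3)*sqrt(3)*a*(-2^(1/3)*(3*sqrt(93) + 29)^(1/3) + 2/(3*sqrt(93) + 29)^(1/3))/12) + C4*exp(a*(2*2^(1/3)/(3*sqrt(93) + 29)^(1/3) + 2 + 2^(2/3)*(3*sqrt(93) + 29)^(1/3))/6) - a^2/2


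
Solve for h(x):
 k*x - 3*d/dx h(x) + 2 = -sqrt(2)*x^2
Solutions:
 h(x) = C1 + k*x^2/6 + sqrt(2)*x^3/9 + 2*x/3


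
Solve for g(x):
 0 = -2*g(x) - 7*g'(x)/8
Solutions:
 g(x) = C1*exp(-16*x/7)


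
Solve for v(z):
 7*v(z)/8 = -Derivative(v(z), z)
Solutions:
 v(z) = C1*exp(-7*z/8)


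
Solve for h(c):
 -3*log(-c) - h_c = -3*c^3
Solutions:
 h(c) = C1 + 3*c^4/4 - 3*c*log(-c) + 3*c


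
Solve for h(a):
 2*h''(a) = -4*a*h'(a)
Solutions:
 h(a) = C1 + C2*erf(a)


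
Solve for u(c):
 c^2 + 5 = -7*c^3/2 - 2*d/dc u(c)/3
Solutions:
 u(c) = C1 - 21*c^4/16 - c^3/2 - 15*c/2


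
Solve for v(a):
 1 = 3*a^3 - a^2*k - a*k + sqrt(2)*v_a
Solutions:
 v(a) = C1 - 3*sqrt(2)*a^4/8 + sqrt(2)*a^3*k/6 + sqrt(2)*a^2*k/4 + sqrt(2)*a/2


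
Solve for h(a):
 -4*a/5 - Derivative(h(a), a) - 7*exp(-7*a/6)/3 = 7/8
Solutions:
 h(a) = C1 - 2*a^2/5 - 7*a/8 + 2*exp(-7*a/6)


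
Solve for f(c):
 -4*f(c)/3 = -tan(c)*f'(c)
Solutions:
 f(c) = C1*sin(c)^(4/3)


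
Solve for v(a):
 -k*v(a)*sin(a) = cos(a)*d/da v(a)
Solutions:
 v(a) = C1*exp(k*log(cos(a)))


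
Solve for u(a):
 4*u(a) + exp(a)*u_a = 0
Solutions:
 u(a) = C1*exp(4*exp(-a))


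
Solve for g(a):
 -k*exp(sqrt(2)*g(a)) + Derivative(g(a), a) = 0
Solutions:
 g(a) = sqrt(2)*(2*log(-1/(C1 + a*k)) - log(2))/4


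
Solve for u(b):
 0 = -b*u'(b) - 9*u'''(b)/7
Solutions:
 u(b) = C1 + Integral(C2*airyai(-21^(1/3)*b/3) + C3*airybi(-21^(1/3)*b/3), b)


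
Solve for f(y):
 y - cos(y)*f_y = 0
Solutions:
 f(y) = C1 + Integral(y/cos(y), y)


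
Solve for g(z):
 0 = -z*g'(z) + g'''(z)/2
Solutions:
 g(z) = C1 + Integral(C2*airyai(2^(1/3)*z) + C3*airybi(2^(1/3)*z), z)


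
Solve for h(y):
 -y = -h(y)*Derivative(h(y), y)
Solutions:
 h(y) = -sqrt(C1 + y^2)
 h(y) = sqrt(C1 + y^2)


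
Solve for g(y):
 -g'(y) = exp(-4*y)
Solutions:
 g(y) = C1 + exp(-4*y)/4


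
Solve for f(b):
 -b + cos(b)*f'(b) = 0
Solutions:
 f(b) = C1 + Integral(b/cos(b), b)


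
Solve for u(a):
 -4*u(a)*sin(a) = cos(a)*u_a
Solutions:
 u(a) = C1*cos(a)^4


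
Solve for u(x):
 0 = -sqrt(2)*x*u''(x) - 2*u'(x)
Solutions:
 u(x) = C1 + C2*x^(1 - sqrt(2))


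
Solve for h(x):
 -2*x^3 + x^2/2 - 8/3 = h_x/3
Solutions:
 h(x) = C1 - 3*x^4/2 + x^3/2 - 8*x


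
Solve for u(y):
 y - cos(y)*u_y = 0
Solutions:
 u(y) = C1 + Integral(y/cos(y), y)


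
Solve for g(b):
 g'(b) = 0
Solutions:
 g(b) = C1


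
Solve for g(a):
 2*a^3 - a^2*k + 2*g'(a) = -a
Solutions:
 g(a) = C1 - a^4/4 + a^3*k/6 - a^2/4


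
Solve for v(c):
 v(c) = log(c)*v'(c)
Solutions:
 v(c) = C1*exp(li(c))


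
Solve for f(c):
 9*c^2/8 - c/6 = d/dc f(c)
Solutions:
 f(c) = C1 + 3*c^3/8 - c^2/12


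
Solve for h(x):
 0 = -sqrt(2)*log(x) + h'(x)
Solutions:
 h(x) = C1 + sqrt(2)*x*log(x) - sqrt(2)*x


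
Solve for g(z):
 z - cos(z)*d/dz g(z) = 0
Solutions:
 g(z) = C1 + Integral(z/cos(z), z)


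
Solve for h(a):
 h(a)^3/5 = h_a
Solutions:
 h(a) = -sqrt(10)*sqrt(-1/(C1 + a))/2
 h(a) = sqrt(10)*sqrt(-1/(C1 + a))/2


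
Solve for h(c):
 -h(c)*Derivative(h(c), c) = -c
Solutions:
 h(c) = -sqrt(C1 + c^2)
 h(c) = sqrt(C1 + c^2)


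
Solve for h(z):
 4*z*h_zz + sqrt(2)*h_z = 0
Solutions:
 h(z) = C1 + C2*z^(1 - sqrt(2)/4)


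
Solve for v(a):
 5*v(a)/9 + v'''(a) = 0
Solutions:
 v(a) = C3*exp(-15^(1/3)*a/3) + (C1*sin(3^(5/6)*5^(1/3)*a/6) + C2*cos(3^(5/6)*5^(1/3)*a/6))*exp(15^(1/3)*a/6)


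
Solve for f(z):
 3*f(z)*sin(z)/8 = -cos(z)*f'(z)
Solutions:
 f(z) = C1*cos(z)^(3/8)


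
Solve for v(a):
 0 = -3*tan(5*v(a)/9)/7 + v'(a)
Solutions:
 v(a) = -9*asin(C1*exp(5*a/21))/5 + 9*pi/5
 v(a) = 9*asin(C1*exp(5*a/21))/5


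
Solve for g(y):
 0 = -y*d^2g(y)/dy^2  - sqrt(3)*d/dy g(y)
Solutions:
 g(y) = C1 + C2*y^(1 - sqrt(3))


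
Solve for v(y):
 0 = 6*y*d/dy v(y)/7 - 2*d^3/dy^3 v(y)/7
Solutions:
 v(y) = C1 + Integral(C2*airyai(3^(1/3)*y) + C3*airybi(3^(1/3)*y), y)


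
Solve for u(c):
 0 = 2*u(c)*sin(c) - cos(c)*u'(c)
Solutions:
 u(c) = C1/cos(c)^2


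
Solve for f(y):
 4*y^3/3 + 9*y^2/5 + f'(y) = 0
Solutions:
 f(y) = C1 - y^4/3 - 3*y^3/5


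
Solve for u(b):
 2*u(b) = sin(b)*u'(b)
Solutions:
 u(b) = C1*(cos(b) - 1)/(cos(b) + 1)


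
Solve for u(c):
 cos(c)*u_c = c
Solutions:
 u(c) = C1 + Integral(c/cos(c), c)


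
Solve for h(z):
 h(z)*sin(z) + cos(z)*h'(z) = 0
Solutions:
 h(z) = C1*cos(z)


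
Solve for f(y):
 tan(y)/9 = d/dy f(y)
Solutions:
 f(y) = C1 - log(cos(y))/9


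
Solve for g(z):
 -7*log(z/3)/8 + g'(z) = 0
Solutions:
 g(z) = C1 + 7*z*log(z)/8 - 7*z*log(3)/8 - 7*z/8


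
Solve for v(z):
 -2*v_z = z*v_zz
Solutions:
 v(z) = C1 + C2/z


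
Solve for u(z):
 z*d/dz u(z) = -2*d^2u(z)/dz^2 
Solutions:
 u(z) = C1 + C2*erf(z/2)


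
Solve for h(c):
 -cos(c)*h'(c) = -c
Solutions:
 h(c) = C1 + Integral(c/cos(c), c)


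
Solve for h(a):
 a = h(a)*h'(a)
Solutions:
 h(a) = -sqrt(C1 + a^2)
 h(a) = sqrt(C1 + a^2)


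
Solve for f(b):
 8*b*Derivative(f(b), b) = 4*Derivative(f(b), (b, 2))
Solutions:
 f(b) = C1 + C2*erfi(b)


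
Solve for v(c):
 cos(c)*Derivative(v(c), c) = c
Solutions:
 v(c) = C1 + Integral(c/cos(c), c)


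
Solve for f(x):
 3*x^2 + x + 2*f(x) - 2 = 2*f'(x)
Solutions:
 f(x) = C1*exp(x) - 3*x^2/2 - 7*x/2 - 5/2


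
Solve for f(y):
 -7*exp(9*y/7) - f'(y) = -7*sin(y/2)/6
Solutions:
 f(y) = C1 - 49*exp(9*y/7)/9 - 7*cos(y/2)/3


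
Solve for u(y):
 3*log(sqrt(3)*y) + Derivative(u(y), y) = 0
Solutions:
 u(y) = C1 - 3*y*log(y) - 3*y*log(3)/2 + 3*y


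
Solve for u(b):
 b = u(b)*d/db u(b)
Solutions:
 u(b) = -sqrt(C1 + b^2)
 u(b) = sqrt(C1 + b^2)


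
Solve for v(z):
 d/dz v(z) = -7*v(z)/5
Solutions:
 v(z) = C1*exp(-7*z/5)


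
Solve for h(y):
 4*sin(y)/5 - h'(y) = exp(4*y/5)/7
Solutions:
 h(y) = C1 - 5*exp(4*y/5)/28 - 4*cos(y)/5


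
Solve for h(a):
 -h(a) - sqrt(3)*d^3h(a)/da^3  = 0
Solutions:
 h(a) = C3*exp(-3^(5/6)*a/3) + (C1*sin(3^(1/3)*a/2) + C2*cos(3^(1/3)*a/2))*exp(3^(5/6)*a/6)


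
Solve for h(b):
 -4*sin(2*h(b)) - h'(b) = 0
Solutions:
 h(b) = pi - acos((-C1 - exp(16*b))/(C1 - exp(16*b)))/2
 h(b) = acos((-C1 - exp(16*b))/(C1 - exp(16*b)))/2


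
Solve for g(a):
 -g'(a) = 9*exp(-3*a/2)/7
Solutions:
 g(a) = C1 + 6*exp(-3*a/2)/7


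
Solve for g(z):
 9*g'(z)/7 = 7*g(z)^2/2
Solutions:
 g(z) = -18/(C1 + 49*z)


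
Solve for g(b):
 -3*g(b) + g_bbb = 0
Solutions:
 g(b) = C3*exp(3^(1/3)*b) + (C1*sin(3^(5/6)*b/2) + C2*cos(3^(5/6)*b/2))*exp(-3^(1/3)*b/2)


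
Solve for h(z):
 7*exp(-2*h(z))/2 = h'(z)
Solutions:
 h(z) = log(-sqrt(C1 + 7*z))
 h(z) = log(C1 + 7*z)/2


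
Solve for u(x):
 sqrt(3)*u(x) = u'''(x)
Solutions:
 u(x) = C3*exp(3^(1/6)*x) + (C1*sin(3^(2/3)*x/2) + C2*cos(3^(2/3)*x/2))*exp(-3^(1/6)*x/2)


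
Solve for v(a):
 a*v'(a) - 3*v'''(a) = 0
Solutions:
 v(a) = C1 + Integral(C2*airyai(3^(2/3)*a/3) + C3*airybi(3^(2/3)*a/3), a)


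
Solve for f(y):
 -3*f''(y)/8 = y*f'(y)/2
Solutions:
 f(y) = C1 + C2*erf(sqrt(6)*y/3)


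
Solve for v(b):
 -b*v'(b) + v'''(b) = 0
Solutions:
 v(b) = C1 + Integral(C2*airyai(b) + C3*airybi(b), b)


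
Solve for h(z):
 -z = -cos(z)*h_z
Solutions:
 h(z) = C1 + Integral(z/cos(z), z)


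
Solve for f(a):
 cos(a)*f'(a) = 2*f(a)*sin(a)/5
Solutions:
 f(a) = C1/cos(a)^(2/5)


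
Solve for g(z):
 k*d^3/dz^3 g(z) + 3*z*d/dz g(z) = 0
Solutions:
 g(z) = C1 + Integral(C2*airyai(3^(1/3)*z*(-1/k)^(1/3)) + C3*airybi(3^(1/3)*z*(-1/k)^(1/3)), z)


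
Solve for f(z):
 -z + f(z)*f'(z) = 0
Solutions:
 f(z) = -sqrt(C1 + z^2)
 f(z) = sqrt(C1 + z^2)


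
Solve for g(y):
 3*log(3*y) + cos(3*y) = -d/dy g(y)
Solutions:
 g(y) = C1 - 3*y*log(y) - 3*y*log(3) + 3*y - sin(3*y)/3


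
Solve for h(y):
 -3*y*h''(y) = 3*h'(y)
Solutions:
 h(y) = C1 + C2*log(y)


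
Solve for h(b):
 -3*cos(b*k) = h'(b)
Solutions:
 h(b) = C1 - 3*sin(b*k)/k


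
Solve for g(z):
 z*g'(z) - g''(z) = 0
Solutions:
 g(z) = C1 + C2*erfi(sqrt(2)*z/2)


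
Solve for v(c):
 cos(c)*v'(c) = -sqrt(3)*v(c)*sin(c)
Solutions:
 v(c) = C1*cos(c)^(sqrt(3))


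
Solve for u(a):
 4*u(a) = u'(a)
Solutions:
 u(a) = C1*exp(4*a)


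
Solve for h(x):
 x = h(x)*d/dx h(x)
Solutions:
 h(x) = -sqrt(C1 + x^2)
 h(x) = sqrt(C1 + x^2)


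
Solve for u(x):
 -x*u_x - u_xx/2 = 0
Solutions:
 u(x) = C1 + C2*erf(x)


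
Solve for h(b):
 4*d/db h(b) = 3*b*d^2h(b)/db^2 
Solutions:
 h(b) = C1 + C2*b^(7/3)


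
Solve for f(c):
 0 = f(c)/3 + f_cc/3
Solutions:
 f(c) = C1*sin(c) + C2*cos(c)


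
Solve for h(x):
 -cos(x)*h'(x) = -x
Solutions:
 h(x) = C1 + Integral(x/cos(x), x)


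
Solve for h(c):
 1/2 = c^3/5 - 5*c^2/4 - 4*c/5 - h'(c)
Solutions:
 h(c) = C1 + c^4/20 - 5*c^3/12 - 2*c^2/5 - c/2


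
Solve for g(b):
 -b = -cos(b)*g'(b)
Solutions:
 g(b) = C1 + Integral(b/cos(b), b)


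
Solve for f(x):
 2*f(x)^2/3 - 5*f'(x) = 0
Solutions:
 f(x) = -15/(C1 + 2*x)


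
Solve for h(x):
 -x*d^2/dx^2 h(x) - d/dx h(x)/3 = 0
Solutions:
 h(x) = C1 + C2*x^(2/3)


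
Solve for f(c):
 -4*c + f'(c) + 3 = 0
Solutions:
 f(c) = C1 + 2*c^2 - 3*c


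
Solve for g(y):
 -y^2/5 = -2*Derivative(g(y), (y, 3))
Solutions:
 g(y) = C1 + C2*y + C3*y^2 + y^5/600


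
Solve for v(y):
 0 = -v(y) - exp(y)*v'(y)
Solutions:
 v(y) = C1*exp(exp(-y))


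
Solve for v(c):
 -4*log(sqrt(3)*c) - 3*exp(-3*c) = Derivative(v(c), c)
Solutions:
 v(c) = C1 - 4*c*log(c) + 2*c*(2 - log(3)) + exp(-3*c)


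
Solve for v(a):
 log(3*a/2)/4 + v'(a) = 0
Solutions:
 v(a) = C1 - a*log(a)/4 - a*log(3)/4 + a*log(2)/4 + a/4


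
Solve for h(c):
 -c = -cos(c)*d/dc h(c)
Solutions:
 h(c) = C1 + Integral(c/cos(c), c)


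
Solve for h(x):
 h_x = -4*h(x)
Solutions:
 h(x) = C1*exp(-4*x)


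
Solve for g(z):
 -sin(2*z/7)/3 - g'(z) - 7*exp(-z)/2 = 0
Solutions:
 g(z) = C1 + 7*cos(2*z/7)/6 + 7*exp(-z)/2


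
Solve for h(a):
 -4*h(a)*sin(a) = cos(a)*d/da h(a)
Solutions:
 h(a) = C1*cos(a)^4


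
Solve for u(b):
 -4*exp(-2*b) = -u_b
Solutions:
 u(b) = C1 - 2*exp(-2*b)


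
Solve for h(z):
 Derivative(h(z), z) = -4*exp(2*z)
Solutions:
 h(z) = C1 - 2*exp(2*z)


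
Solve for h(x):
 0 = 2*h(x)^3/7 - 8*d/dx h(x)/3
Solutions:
 h(x) = -sqrt(14)*sqrt(-1/(C1 + 3*x))
 h(x) = sqrt(14)*sqrt(-1/(C1 + 3*x))


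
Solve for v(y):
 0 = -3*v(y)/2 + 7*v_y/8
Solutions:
 v(y) = C1*exp(12*y/7)


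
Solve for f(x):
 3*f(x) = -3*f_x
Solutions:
 f(x) = C1*exp(-x)


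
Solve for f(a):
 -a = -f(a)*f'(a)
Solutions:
 f(a) = -sqrt(C1 + a^2)
 f(a) = sqrt(C1 + a^2)


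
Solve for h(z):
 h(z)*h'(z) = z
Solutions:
 h(z) = -sqrt(C1 + z^2)
 h(z) = sqrt(C1 + z^2)


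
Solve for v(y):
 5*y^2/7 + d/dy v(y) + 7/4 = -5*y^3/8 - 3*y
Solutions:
 v(y) = C1 - 5*y^4/32 - 5*y^3/21 - 3*y^2/2 - 7*y/4


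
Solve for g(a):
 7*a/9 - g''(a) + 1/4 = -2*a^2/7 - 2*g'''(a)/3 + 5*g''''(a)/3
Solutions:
 g(a) = C1 + C2*a + a^4/42 + 73*a^3/378 + 53*a^2/1512 + (C3*sin(sqrt(14)*a/5) + C4*cos(sqrt(14)*a/5))*exp(a/5)


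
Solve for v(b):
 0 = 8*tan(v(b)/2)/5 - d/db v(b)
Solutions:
 v(b) = -2*asin(C1*exp(4*b/5)) + 2*pi
 v(b) = 2*asin(C1*exp(4*b/5))


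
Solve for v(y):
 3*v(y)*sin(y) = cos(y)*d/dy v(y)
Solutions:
 v(y) = C1/cos(y)^3


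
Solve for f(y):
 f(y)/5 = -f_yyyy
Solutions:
 f(y) = (C1*sin(sqrt(2)*5^(3/4)*y/10) + C2*cos(sqrt(2)*5^(3/4)*y/10))*exp(-sqrt(2)*5^(3/4)*y/10) + (C3*sin(sqrt(2)*5^(3/4)*y/10) + C4*cos(sqrt(2)*5^(3/4)*y/10))*exp(sqrt(2)*5^(3/4)*y/10)


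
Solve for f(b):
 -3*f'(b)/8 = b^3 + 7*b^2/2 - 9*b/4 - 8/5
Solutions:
 f(b) = C1 - 2*b^4/3 - 28*b^3/9 + 3*b^2 + 64*b/15


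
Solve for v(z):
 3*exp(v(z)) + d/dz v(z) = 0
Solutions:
 v(z) = log(1/(C1 + 3*z))


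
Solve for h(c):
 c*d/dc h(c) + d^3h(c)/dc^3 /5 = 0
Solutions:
 h(c) = C1 + Integral(C2*airyai(-5^(1/3)*c) + C3*airybi(-5^(1/3)*c), c)


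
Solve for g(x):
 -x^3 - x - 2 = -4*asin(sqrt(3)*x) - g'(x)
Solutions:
 g(x) = C1 + x^4/4 + x^2/2 - 4*x*asin(sqrt(3)*x) + 2*x - 4*sqrt(3)*sqrt(1 - 3*x^2)/3


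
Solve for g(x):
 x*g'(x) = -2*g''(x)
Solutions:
 g(x) = C1 + C2*erf(x/2)


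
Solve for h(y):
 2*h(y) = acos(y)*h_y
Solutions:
 h(y) = C1*exp(2*Integral(1/acos(y), y))


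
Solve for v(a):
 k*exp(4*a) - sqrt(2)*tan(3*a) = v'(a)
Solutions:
 v(a) = C1 + k*exp(4*a)/4 + sqrt(2)*log(cos(3*a))/3


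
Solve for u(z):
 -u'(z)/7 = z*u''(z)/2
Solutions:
 u(z) = C1 + C2*z^(5/7)


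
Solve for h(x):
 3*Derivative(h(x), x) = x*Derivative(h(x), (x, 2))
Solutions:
 h(x) = C1 + C2*x^4


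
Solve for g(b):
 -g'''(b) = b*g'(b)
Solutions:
 g(b) = C1 + Integral(C2*airyai(-b) + C3*airybi(-b), b)


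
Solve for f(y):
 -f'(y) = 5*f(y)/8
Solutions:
 f(y) = C1*exp(-5*y/8)


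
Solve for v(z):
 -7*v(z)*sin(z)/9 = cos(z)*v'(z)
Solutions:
 v(z) = C1*cos(z)^(7/9)


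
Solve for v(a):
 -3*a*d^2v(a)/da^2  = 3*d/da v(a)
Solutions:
 v(a) = C1 + C2*log(a)


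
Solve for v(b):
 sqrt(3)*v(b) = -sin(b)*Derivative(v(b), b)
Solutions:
 v(b) = C1*(cos(b) + 1)^(sqrt(3)/2)/(cos(b) - 1)^(sqrt(3)/2)


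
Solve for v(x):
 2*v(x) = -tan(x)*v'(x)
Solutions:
 v(x) = C1/sin(x)^2


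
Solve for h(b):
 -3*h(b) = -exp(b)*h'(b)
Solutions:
 h(b) = C1*exp(-3*exp(-b))


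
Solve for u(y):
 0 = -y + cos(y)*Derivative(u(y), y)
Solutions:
 u(y) = C1 + Integral(y/cos(y), y)


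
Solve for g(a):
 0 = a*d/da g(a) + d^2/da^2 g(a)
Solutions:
 g(a) = C1 + C2*erf(sqrt(2)*a/2)


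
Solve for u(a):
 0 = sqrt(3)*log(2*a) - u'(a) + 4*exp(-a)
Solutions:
 u(a) = C1 + sqrt(3)*a*log(a) + sqrt(3)*a*(-1 + log(2)) - 4*exp(-a)


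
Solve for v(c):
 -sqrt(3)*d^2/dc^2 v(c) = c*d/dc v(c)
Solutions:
 v(c) = C1 + C2*erf(sqrt(2)*3^(3/4)*c/6)


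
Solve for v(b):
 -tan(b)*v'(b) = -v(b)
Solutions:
 v(b) = C1*sin(b)


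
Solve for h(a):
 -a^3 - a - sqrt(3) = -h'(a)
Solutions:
 h(a) = C1 + a^4/4 + a^2/2 + sqrt(3)*a


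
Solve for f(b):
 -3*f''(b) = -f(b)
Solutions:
 f(b) = C1*exp(-sqrt(3)*b/3) + C2*exp(sqrt(3)*b/3)


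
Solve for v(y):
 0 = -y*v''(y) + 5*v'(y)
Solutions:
 v(y) = C1 + C2*y^6


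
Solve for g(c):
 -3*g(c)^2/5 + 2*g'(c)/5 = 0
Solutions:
 g(c) = -2/(C1 + 3*c)


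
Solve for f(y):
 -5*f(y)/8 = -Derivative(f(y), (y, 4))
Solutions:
 f(y) = C1*exp(-10^(1/4)*y/2) + C2*exp(10^(1/4)*y/2) + C3*sin(10^(1/4)*y/2) + C4*cos(10^(1/4)*y/2)


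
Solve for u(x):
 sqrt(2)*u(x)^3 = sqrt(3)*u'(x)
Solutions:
 u(x) = -sqrt(6)*sqrt(-1/(C1 + sqrt(6)*x))/2
 u(x) = sqrt(6)*sqrt(-1/(C1 + sqrt(6)*x))/2


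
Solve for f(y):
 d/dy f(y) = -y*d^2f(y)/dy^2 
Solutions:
 f(y) = C1 + C2*log(y)


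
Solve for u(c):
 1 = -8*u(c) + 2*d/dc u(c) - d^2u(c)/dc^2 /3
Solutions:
 u(c) = (C1*sin(sqrt(15)*c) + C2*cos(sqrt(15)*c))*exp(3*c) - 1/8


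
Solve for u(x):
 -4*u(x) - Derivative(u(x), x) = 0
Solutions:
 u(x) = C1*exp(-4*x)


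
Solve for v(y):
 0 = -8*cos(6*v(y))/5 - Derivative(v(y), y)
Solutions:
 8*y/5 - log(sin(6*v(y)) - 1)/12 + log(sin(6*v(y)) + 1)/12 = C1


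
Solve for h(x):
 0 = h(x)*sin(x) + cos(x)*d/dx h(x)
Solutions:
 h(x) = C1*cos(x)


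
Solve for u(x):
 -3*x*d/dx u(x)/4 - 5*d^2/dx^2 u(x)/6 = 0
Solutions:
 u(x) = C1 + C2*erf(3*sqrt(5)*x/10)


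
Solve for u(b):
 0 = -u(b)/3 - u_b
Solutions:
 u(b) = C1*exp(-b/3)


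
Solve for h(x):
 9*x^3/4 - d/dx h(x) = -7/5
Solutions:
 h(x) = C1 + 9*x^4/16 + 7*x/5


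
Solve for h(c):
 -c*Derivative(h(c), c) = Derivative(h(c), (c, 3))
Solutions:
 h(c) = C1 + Integral(C2*airyai(-c) + C3*airybi(-c), c)


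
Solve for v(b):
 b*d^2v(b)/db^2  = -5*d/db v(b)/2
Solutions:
 v(b) = C1 + C2/b^(3/2)


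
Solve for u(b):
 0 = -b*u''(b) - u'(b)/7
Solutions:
 u(b) = C1 + C2*b^(6/7)


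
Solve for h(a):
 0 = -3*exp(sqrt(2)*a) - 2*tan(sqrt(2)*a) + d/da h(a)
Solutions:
 h(a) = C1 + 3*sqrt(2)*exp(sqrt(2)*a)/2 - sqrt(2)*log(cos(sqrt(2)*a))


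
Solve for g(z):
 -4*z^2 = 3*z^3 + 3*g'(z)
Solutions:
 g(z) = C1 - z^4/4 - 4*z^3/9


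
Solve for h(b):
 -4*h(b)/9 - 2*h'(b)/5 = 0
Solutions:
 h(b) = C1*exp(-10*b/9)


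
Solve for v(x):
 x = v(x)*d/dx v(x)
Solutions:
 v(x) = -sqrt(C1 + x^2)
 v(x) = sqrt(C1 + x^2)


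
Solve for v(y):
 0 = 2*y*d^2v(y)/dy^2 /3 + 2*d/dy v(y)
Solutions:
 v(y) = C1 + C2/y^2


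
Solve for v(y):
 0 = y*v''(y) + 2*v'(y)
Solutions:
 v(y) = C1 + C2/y


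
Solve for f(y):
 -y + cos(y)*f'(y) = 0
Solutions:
 f(y) = C1 + Integral(y/cos(y), y)


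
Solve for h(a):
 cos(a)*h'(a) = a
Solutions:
 h(a) = C1 + Integral(a/cos(a), a)


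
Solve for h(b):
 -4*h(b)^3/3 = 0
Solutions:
 h(b) = 0


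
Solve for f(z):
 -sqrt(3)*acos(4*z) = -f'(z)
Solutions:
 f(z) = C1 + sqrt(3)*(z*acos(4*z) - sqrt(1 - 16*z^2)/4)


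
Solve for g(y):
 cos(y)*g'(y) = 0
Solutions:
 g(y) = C1


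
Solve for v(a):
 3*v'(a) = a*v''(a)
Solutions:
 v(a) = C1 + C2*a^4


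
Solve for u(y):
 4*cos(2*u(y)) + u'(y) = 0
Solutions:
 u(y) = -asin((C1 + exp(16*y))/(C1 - exp(16*y)))/2 + pi/2
 u(y) = asin((C1 + exp(16*y))/(C1 - exp(16*y)))/2


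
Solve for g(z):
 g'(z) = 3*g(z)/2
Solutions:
 g(z) = C1*exp(3*z/2)


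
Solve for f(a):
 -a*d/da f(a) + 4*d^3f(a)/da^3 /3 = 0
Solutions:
 f(a) = C1 + Integral(C2*airyai(6^(1/3)*a/2) + C3*airybi(6^(1/3)*a/2), a)


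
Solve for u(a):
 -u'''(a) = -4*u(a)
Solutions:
 u(a) = C3*exp(2^(2/3)*a) + (C1*sin(2^(2/3)*sqrt(3)*a/2) + C2*cos(2^(2/3)*sqrt(3)*a/2))*exp(-2^(2/3)*a/2)


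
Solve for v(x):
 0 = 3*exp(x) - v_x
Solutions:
 v(x) = C1 + 3*exp(x)


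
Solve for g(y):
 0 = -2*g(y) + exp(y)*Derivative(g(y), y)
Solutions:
 g(y) = C1*exp(-2*exp(-y))


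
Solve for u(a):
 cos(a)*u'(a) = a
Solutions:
 u(a) = C1 + Integral(a/cos(a), a)


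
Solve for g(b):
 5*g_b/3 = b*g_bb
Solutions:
 g(b) = C1 + C2*b^(8/3)


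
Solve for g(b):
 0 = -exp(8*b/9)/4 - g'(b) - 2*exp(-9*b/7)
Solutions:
 g(b) = C1 - 9*exp(8*b/9)/32 + 14*exp(-9*b/7)/9


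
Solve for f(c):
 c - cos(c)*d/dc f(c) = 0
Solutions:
 f(c) = C1 + Integral(c/cos(c), c)


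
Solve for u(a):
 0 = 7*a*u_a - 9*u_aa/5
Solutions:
 u(a) = C1 + C2*erfi(sqrt(70)*a/6)


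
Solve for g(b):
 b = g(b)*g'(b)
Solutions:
 g(b) = -sqrt(C1 + b^2)
 g(b) = sqrt(C1 + b^2)


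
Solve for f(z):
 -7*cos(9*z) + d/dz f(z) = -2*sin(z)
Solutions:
 f(z) = C1 + 7*sin(9*z)/9 + 2*cos(z)


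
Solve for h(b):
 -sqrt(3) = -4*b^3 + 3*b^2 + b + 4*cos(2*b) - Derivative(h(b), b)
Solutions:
 h(b) = C1 - b^4 + b^3 + b^2/2 + sqrt(3)*b + 2*sin(2*b)


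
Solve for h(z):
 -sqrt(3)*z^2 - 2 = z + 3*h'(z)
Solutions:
 h(z) = C1 - sqrt(3)*z^3/9 - z^2/6 - 2*z/3


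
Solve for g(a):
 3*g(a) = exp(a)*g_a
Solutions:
 g(a) = C1*exp(-3*exp(-a))


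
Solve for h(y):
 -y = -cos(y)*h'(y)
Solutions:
 h(y) = C1 + Integral(y/cos(y), y)


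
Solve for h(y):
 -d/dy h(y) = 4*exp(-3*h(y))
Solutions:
 h(y) = log(C1 - 12*y)/3
 h(y) = log((-3^(1/3) - 3^(5/6)*I)*(C1 - 4*y)^(1/3)/2)
 h(y) = log((-3^(1/3) + 3^(5/6)*I)*(C1 - 4*y)^(1/3)/2)


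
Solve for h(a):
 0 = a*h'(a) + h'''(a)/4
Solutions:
 h(a) = C1 + Integral(C2*airyai(-2^(2/3)*a) + C3*airybi(-2^(2/3)*a), a)


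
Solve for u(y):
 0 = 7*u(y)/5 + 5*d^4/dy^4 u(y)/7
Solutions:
 u(y) = (C1*sin(sqrt(70)*y/10) + C2*cos(sqrt(70)*y/10))*exp(-sqrt(70)*y/10) + (C3*sin(sqrt(70)*y/10) + C4*cos(sqrt(70)*y/10))*exp(sqrt(70)*y/10)


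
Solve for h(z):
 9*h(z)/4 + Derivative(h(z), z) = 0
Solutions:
 h(z) = C1*exp(-9*z/4)


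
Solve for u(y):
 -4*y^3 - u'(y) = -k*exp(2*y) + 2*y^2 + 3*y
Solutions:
 u(y) = C1 + k*exp(2*y)/2 - y^4 - 2*y^3/3 - 3*y^2/2


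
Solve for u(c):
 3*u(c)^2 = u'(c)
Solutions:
 u(c) = -1/(C1 + 3*c)


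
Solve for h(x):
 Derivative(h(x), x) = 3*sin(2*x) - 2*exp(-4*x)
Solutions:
 h(x) = C1 - 3*cos(2*x)/2 + exp(-4*x)/2


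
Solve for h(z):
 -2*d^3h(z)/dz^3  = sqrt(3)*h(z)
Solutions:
 h(z) = C3*exp(-2^(2/3)*3^(1/6)*z/2) + (C1*sin(6^(2/3)*z/4) + C2*cos(6^(2/3)*z/4))*exp(2^(2/3)*3^(1/6)*z/4)


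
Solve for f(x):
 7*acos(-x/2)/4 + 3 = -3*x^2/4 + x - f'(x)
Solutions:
 f(x) = C1 - x^3/4 + x^2/2 - 7*x*acos(-x/2)/4 - 3*x - 7*sqrt(4 - x^2)/4


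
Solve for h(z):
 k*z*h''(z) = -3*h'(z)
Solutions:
 h(z) = C1 + z^(((re(k) - 3)*re(k) + im(k)^2)/(re(k)^2 + im(k)^2))*(C2*sin(3*log(z)*Abs(im(k))/(re(k)^2 + im(k)^2)) + C3*cos(3*log(z)*im(k)/(re(k)^2 + im(k)^2)))


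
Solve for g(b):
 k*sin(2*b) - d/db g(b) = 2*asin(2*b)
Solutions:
 g(b) = C1 - 2*b*asin(2*b) - k*cos(2*b)/2 - sqrt(1 - 4*b^2)


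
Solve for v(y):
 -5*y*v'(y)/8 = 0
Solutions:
 v(y) = C1


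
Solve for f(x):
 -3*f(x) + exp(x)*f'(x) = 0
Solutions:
 f(x) = C1*exp(-3*exp(-x))


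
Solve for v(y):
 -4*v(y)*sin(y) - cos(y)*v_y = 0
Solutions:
 v(y) = C1*cos(y)^4


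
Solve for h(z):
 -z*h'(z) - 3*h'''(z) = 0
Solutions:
 h(z) = C1 + Integral(C2*airyai(-3^(2/3)*z/3) + C3*airybi(-3^(2/3)*z/3), z)


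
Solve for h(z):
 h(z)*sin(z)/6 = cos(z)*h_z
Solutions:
 h(z) = C1/cos(z)^(1/6)


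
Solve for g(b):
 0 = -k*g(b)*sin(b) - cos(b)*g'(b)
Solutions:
 g(b) = C1*exp(k*log(cos(b)))


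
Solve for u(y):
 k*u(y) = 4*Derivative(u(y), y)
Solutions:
 u(y) = C1*exp(k*y/4)


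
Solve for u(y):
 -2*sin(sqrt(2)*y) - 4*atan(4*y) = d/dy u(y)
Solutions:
 u(y) = C1 - 4*y*atan(4*y) + log(16*y^2 + 1)/2 + sqrt(2)*cos(sqrt(2)*y)


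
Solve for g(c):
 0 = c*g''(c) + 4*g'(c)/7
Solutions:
 g(c) = C1 + C2*c^(3/7)


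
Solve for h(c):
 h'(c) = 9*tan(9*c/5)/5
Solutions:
 h(c) = C1 - log(cos(9*c/5))


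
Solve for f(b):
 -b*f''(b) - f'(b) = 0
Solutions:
 f(b) = C1 + C2*log(b)


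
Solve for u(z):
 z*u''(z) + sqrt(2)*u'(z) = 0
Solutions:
 u(z) = C1 + C2*z^(1 - sqrt(2))


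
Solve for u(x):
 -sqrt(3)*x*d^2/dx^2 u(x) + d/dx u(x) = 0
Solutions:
 u(x) = C1 + C2*x^(sqrt(3)/3 + 1)


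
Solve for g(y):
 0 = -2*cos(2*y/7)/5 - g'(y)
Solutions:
 g(y) = C1 - 7*sin(2*y/7)/5


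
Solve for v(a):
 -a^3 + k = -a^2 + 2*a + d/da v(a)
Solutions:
 v(a) = C1 - a^4/4 + a^3/3 - a^2 + a*k


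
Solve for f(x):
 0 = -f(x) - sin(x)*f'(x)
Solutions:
 f(x) = C1*sqrt(cos(x) + 1)/sqrt(cos(x) - 1)


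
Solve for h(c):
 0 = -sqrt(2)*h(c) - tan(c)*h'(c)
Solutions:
 h(c) = C1/sin(c)^(sqrt(2))


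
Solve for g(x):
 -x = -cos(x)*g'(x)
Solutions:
 g(x) = C1 + Integral(x/cos(x), x)


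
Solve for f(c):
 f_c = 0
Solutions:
 f(c) = C1


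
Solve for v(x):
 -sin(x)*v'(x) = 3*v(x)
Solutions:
 v(x) = C1*(cos(x) + 1)^(3/2)/(cos(x) - 1)^(3/2)


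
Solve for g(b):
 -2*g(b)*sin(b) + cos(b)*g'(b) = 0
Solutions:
 g(b) = C1/cos(b)^2


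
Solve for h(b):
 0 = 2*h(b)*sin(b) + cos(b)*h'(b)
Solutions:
 h(b) = C1*cos(b)^2


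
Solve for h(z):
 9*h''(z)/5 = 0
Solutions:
 h(z) = C1 + C2*z


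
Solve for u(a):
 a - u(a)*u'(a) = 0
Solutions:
 u(a) = -sqrt(C1 + a^2)
 u(a) = sqrt(C1 + a^2)


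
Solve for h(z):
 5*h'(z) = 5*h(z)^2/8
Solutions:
 h(z) = -8/(C1 + z)


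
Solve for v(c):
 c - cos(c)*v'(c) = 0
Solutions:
 v(c) = C1 + Integral(c/cos(c), c)


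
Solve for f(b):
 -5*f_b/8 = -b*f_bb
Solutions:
 f(b) = C1 + C2*b^(13/8)


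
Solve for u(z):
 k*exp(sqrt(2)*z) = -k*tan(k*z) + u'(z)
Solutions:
 u(z) = C1 + k*Piecewise((sqrt(2)*exp(sqrt(2)*z)/2 + log(tan(k*z)^2 + 1)/(2*k), Ne(k, 0)), (sqrt(2)*exp(sqrt(2)*z)/2, True))


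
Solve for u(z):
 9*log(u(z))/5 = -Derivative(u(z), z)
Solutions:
 li(u(z)) = C1 - 9*z/5


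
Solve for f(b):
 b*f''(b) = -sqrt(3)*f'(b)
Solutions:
 f(b) = C1 + C2*b^(1 - sqrt(3))


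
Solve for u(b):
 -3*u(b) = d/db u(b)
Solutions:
 u(b) = C1*exp(-3*b)


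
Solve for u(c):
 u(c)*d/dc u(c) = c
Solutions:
 u(c) = -sqrt(C1 + c^2)
 u(c) = sqrt(C1 + c^2)


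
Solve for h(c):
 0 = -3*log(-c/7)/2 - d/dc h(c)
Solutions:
 h(c) = C1 - 3*c*log(-c)/2 + 3*c*(1 + log(7))/2


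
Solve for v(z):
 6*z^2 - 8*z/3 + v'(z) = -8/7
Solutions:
 v(z) = C1 - 2*z^3 + 4*z^2/3 - 8*z/7


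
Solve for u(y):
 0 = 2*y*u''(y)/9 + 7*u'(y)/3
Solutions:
 u(y) = C1 + C2/y^(19/2)


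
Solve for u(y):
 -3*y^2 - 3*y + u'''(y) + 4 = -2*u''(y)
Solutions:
 u(y) = C1 + C2*y + C3*exp(-2*y) + y^4/8 - y^2


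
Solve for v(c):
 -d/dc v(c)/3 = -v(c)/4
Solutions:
 v(c) = C1*exp(3*c/4)


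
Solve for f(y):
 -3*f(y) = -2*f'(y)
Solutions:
 f(y) = C1*exp(3*y/2)


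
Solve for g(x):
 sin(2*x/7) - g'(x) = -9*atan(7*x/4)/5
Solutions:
 g(x) = C1 + 9*x*atan(7*x/4)/5 - 18*log(49*x^2 + 16)/35 - 7*cos(2*x/7)/2


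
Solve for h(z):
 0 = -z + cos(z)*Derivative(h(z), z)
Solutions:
 h(z) = C1 + Integral(z/cos(z), z)


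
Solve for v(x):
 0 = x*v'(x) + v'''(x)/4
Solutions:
 v(x) = C1 + Integral(C2*airyai(-2^(2/3)*x) + C3*airybi(-2^(2/3)*x), x)


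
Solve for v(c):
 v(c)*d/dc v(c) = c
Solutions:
 v(c) = -sqrt(C1 + c^2)
 v(c) = sqrt(C1 + c^2)


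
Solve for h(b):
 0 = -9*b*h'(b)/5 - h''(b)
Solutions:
 h(b) = C1 + C2*erf(3*sqrt(10)*b/10)
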